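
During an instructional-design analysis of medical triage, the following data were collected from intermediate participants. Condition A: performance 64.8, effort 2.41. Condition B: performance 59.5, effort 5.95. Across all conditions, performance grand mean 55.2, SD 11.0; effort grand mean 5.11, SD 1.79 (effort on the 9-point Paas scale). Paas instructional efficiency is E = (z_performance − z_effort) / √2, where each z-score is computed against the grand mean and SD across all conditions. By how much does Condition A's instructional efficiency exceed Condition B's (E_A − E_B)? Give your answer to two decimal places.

1.74

Condition A: z_P = (64.8 − 55.2)/11.0 = 0.8727; z_E = (2.41 − 5.11)/1.79 = -1.5084; E_A = (0.8727 − (-1.5084))/√2 = 1.6837.
Condition B: z_P = (59.5 − 55.2)/11.0 = 0.3909; z_E = (5.95 − 5.11)/1.79 = 0.4693; E_B = (0.3909 − 0.4693)/√2 = -0.0554.
E_A − E_B = 1.6837 − (-0.0554) = 1.7391 ≈ 1.74.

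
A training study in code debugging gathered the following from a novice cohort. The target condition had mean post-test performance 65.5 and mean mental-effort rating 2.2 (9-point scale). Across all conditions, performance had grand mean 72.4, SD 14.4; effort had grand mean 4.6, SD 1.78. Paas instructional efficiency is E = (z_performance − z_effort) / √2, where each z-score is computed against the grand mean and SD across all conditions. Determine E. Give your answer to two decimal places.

z_performance = (65.5 − 72.4) / 14.4 = -6.9000 / 14.4 = -0.4792.
z_effort = (2.2 − 4.6) / 1.78 = -2.4000 / 1.78 = -1.3483.
z_P − z_E = -0.4792 − (-1.3483) = 0.8691.
E = 0.8691 / √2 = 0.8691 / 1.41421 = 0.6145 ≈ 0.61.

0.61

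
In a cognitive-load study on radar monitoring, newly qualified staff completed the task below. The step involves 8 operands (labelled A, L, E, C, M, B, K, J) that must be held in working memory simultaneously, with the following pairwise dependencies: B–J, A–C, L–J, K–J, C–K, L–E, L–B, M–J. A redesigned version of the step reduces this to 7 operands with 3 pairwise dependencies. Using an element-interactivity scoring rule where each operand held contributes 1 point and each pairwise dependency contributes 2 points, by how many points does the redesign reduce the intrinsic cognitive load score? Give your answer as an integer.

11

Original: 8 × 1 + 8 × 2 = 8 + 16 = 24.
Redesigned: 7 × 1 + 3 × 2 = 7 + 6 = 13.
Reduction = 24 − 13 = 11.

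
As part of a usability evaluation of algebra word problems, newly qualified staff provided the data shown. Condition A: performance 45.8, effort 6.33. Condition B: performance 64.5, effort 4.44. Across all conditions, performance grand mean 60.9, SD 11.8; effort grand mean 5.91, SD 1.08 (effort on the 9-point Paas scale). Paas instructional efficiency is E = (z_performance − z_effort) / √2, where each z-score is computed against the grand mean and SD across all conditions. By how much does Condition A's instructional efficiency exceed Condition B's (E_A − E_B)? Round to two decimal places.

-2.36

Condition A: z_P = (45.8 − 60.9)/11.8 = -1.2797; z_E = (6.33 − 5.91)/1.08 = 0.3889; E_A = (-1.2797 − 0.3889)/√2 = -1.1799.
Condition B: z_P = (64.5 − 60.9)/11.8 = 0.3051; z_E = (4.44 − 5.91)/1.08 = -1.3611; E_B = (0.3051 − (-1.3611))/√2 = 1.1782.
E_A − E_B = -1.1799 − 1.1782 = -2.3581 ≈ -2.36.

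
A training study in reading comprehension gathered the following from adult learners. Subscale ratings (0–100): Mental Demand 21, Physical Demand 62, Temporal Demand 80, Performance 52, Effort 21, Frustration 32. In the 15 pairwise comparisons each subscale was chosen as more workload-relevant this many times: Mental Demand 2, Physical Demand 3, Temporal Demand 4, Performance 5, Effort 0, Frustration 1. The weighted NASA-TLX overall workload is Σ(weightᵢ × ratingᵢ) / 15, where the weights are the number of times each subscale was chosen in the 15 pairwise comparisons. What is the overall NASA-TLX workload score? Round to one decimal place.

56.0

The tallies are the weights (they sum to 15).
Weighted sum = 2·21 + 3·62 + 4·80 + 5·52 + 0·21 + 1·32
            = 42 + 186 + 320 + 260 + 0 + 32 = 840.
Overall workload = 840 / 15 = 56.0000 ≈ 56.0.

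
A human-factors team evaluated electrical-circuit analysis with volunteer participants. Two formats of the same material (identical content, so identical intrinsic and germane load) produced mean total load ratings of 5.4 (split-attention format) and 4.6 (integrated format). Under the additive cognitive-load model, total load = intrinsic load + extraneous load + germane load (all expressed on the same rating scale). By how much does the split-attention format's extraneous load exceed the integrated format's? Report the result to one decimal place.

Intrinsic and germane load are equal across formats, so the difference in total load equals the difference in extraneous load.
Extraneous-load difference = 5.4 − 4.6 = 0.8.

0.8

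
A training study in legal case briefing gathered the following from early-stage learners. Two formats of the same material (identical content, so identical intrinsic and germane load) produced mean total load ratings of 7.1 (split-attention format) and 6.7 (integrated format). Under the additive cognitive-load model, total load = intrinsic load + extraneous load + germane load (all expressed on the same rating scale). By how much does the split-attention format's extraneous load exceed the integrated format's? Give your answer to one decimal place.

Intrinsic and germane load are equal across formats, so the difference in total load equals the difference in extraneous load.
Extraneous-load difference = 7.1 − 6.7 = 0.4.

0.4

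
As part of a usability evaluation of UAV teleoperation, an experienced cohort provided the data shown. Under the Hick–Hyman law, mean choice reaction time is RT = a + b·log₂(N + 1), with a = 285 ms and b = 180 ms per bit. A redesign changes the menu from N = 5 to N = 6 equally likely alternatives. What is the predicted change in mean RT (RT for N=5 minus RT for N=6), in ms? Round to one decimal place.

-40.0

RT(5) = 285 + 180·log₂(6) = 285 + 180·2.5850 = 750.3000 ms.
RT(6) = 285 + 180·log₂(7) = 285 + 180·2.8074 = 790.3320 ms.
Difference = 750.3000 − 790.3320 = -40.0320 ≈ -40.0 ms.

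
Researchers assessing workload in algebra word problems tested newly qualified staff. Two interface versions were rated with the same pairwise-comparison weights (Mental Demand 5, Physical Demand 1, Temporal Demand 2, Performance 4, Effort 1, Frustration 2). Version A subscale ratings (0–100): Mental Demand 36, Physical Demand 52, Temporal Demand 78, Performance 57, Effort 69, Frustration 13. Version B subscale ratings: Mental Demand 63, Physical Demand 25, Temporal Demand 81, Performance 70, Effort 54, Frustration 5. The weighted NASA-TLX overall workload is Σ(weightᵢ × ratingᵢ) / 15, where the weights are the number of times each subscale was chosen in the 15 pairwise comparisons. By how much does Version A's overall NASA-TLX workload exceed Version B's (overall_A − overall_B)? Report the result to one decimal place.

-9.0

Version A weighted sum = 5·36 + 1·52 + 2·78 + 4·57 + 1·69 + 2·13 = 180 + 52 + 156 + 228 + 69 + 26 = 711; overall_A = 711/15 = 47.4000.
Version B weighted sum = 5·63 + 1·25 + 2·81 + 4·70 + 1·54 + 2·5 = 315 + 25 + 162 + 280 + 54 + 10 = 846; overall_B = 846/15 = 56.4000.
Difference = 47.4000 − 56.4000 = -9.0000 ≈ -9.0.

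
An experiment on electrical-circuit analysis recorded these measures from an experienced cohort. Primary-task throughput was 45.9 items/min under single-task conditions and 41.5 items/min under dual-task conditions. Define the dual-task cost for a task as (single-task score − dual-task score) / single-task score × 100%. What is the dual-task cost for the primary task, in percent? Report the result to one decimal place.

Cost = (45.9 − 41.5) / 45.9 × 100%
     = 4.4000 / 45.9 × 100% = 9.5861%.
≈ 9.6%.

9.6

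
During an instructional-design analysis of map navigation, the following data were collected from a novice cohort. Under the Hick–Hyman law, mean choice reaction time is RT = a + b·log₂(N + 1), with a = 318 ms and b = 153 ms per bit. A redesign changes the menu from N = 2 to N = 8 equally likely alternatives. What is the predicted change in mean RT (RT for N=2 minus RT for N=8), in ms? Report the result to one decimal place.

RT(2) = 318 + 153·log₂(3) = 318 + 153·1.5850 = 560.5050 ms.
RT(8) = 318 + 153·log₂(9) = 318 + 153·3.1699 = 802.9947 ms.
Difference = 560.5050 − 802.9947 = -242.4897 ≈ -242.5 ms.

-242.5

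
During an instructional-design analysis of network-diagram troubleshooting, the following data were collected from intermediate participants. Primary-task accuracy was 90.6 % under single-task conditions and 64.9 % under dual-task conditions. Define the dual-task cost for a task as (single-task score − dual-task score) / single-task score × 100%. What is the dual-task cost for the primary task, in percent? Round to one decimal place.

28.4

Cost = (90.6 − 64.9) / 90.6 × 100%
     = 25.7000 / 90.6 × 100% = 28.3664%.
≈ 28.4%.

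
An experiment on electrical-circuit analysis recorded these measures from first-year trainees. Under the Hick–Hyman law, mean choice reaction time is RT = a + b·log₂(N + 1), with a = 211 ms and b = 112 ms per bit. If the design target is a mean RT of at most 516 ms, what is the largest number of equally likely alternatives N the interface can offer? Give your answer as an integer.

Set 211 + 112·log₂(N + 1) ≤ 516.
log₂(N + 1) ≤ (516 − 211) / 112 = 2.7232.
N + 1 ≤ 2^2.7232 = 6.6034.
N ≤ 5.6034, so the largest integer N is 5.

5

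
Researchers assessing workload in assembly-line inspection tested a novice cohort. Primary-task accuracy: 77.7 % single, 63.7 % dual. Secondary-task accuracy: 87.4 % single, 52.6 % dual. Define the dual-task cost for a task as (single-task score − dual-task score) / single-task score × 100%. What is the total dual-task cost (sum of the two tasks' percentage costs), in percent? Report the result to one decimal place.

57.8

Primary cost = (77.7 − 63.7) / 77.7 × 100% = 18.0180%.
Secondary cost = (87.4 − 52.6) / 87.4 × 100% = 39.8169%.
Total = 18.0180% + 39.8169% = 57.8349% ≈ 57.8%.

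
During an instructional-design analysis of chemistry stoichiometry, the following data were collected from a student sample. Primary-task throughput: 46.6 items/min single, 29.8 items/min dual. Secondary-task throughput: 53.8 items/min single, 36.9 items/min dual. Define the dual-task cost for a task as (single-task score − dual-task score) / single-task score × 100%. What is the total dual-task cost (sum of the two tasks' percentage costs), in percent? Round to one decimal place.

67.5

Primary cost = (46.6 − 29.8) / 46.6 × 100% = 36.0515%.
Secondary cost = (53.8 − 36.9) / 53.8 × 100% = 31.4126%.
Total = 36.0515% + 31.4126% = 67.4641% ≈ 67.5%.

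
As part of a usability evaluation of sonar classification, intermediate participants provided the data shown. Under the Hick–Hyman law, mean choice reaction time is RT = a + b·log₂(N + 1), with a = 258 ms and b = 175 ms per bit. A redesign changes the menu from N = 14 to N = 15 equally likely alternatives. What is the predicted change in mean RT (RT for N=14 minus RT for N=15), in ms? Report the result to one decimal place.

-16.3

RT(14) = 258 + 175·log₂(15) = 258 + 175·3.9069 = 941.7075 ms.
RT(15) = 258 + 175·log₂(16) = 258 + 175·4.0000 = 958.0000 ms.
Difference = 941.7075 − 958.0000 = -16.2925 ≈ -16.3 ms.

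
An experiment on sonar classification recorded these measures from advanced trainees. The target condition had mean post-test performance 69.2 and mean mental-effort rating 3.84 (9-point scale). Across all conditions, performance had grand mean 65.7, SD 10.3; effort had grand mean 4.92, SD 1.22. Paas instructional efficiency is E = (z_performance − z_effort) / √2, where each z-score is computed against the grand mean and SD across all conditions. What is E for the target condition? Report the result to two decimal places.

0.87

z_performance = (69.2 − 65.7) / 10.3 = 3.5000 / 10.3 = 0.3398.
z_effort = (3.84 − 4.92) / 1.22 = -1.0800 / 1.22 = -0.8852.
z_P − z_E = 0.3398 − (-0.8852) = 1.2250.
E = 1.2250 / √2 = 1.2250 / 1.41421 = 0.8662 ≈ 0.87.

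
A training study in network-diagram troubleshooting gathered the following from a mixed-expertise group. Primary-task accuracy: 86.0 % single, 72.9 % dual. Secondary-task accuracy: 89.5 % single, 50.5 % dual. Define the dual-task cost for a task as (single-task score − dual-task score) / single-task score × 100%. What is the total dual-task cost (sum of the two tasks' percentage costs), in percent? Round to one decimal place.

58.8

Primary cost = (86.0 − 72.9) / 86.0 × 100% = 15.2326%.
Secondary cost = (89.5 − 50.5) / 89.5 × 100% = 43.5754%.
Total = 15.2326% + 43.5754% = 58.8080% ≈ 58.8%.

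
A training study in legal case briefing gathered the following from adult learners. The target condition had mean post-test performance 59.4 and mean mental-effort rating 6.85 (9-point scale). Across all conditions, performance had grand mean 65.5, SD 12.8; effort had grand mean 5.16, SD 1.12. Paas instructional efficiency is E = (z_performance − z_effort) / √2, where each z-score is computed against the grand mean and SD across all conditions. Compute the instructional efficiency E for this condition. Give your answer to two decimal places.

z_performance = (59.4 − 65.5) / 12.8 = -6.1000 / 12.8 = -0.4766.
z_effort = (6.85 − 5.16) / 1.12 = 1.6900 / 1.12 = 1.5089.
z_P − z_E = -0.4766 − 1.5089 = -1.9855.
E = -1.9855 / √2 = -1.9855 / 1.41421 = -1.4040 ≈ -1.40.

-1.40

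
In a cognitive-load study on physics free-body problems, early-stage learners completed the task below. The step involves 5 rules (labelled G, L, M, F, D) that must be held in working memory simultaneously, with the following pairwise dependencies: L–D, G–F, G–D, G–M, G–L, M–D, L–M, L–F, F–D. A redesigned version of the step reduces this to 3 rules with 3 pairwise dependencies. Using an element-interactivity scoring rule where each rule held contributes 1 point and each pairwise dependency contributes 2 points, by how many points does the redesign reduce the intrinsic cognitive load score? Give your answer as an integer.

Original: 5 × 1 + 9 × 2 = 5 + 18 = 23.
Redesigned: 3 × 1 + 3 × 2 = 3 + 6 = 9.
Reduction = 23 − 9 = 14.

14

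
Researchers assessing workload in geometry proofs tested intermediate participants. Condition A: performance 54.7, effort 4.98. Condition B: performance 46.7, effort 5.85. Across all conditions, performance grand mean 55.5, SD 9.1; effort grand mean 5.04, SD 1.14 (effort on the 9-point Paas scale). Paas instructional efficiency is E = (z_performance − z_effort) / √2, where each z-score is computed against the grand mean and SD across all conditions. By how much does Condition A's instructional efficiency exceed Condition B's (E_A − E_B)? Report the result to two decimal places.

1.16

Condition A: z_P = (54.7 − 55.5)/9.1 = -0.0879; z_E = (4.98 − 5.04)/1.14 = -0.0526; E_A = (-0.0879 − (-0.0526))/√2 = -0.0250.
Condition B: z_P = (46.7 − 55.5)/9.1 = -0.9670; z_E = (5.85 − 5.04)/1.14 = 0.7105; E_B = (-0.9670 − 0.7105)/√2 = -1.1862.
E_A − E_B = -0.0250 − (-1.1862) = 1.1612 ≈ 1.16.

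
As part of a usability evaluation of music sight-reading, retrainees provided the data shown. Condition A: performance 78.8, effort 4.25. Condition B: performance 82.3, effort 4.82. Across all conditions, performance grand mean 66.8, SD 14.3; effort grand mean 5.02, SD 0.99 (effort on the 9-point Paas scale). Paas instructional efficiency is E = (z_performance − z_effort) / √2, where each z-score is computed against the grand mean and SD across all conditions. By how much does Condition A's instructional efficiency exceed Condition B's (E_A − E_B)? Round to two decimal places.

0.23

Condition A: z_P = (78.8 − 66.8)/14.3 = 0.8392; z_E = (4.25 − 5.02)/0.99 = -0.7778; E_A = (0.8392 − (-0.7778))/√2 = 1.1434.
Condition B: z_P = (82.3 − 66.8)/14.3 = 1.0839; z_E = (4.82 − 5.02)/0.99 = -0.2020; E_B = (1.0839 − (-0.2020))/√2 = 0.9093.
E_A − E_B = 1.1434 − 0.9093 = 0.2341 ≈ 0.23.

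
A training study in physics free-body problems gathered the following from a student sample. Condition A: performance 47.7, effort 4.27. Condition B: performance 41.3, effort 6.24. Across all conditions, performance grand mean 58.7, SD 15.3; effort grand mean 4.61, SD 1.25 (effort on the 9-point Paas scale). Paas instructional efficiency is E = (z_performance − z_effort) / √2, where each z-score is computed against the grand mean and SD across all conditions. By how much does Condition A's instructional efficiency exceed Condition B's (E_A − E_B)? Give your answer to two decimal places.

1.41

Condition A: z_P = (47.7 − 58.7)/15.3 = -0.7190; z_E = (4.27 − 4.61)/1.25 = -0.2720; E_A = (-0.7190 − (-0.2720))/√2 = -0.3161.
Condition B: z_P = (41.3 − 58.7)/15.3 = -1.1373; z_E = (6.24 − 4.61)/1.25 = 1.3040; E_B = (-1.1373 − 1.3040)/√2 = -1.7263.
E_A − E_B = -0.3161 − (-1.7263) = 1.4102 ≈ 1.41.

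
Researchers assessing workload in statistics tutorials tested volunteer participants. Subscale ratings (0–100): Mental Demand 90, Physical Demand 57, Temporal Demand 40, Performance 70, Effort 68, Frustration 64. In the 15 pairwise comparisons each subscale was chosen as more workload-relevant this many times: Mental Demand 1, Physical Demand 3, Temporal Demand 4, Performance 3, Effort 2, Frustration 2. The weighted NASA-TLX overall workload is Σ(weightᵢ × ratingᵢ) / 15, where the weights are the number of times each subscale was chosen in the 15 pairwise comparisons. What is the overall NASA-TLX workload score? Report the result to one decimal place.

The tallies are the weights (they sum to 15).
Weighted sum = 1·90 + 3·57 + 4·40 + 3·70 + 2·68 + 2·64
            = 90 + 171 + 160 + 210 + 136 + 128 = 895.
Overall workload = 895 / 15 = 59.6667 ≈ 59.7.

59.7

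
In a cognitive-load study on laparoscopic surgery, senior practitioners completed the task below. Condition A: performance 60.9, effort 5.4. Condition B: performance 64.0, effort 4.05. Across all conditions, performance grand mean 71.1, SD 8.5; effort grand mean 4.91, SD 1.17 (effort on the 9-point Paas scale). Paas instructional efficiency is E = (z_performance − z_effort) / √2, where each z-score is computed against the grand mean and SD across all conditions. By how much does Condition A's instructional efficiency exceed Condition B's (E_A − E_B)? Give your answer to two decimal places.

-1.07

Condition A: z_P = (60.9 − 71.1)/8.5 = -1.2000; z_E = (5.4 − 4.91)/1.17 = 0.4188; E_A = (-1.2000 − 0.4188)/√2 = -1.1447.
Condition B: z_P = (64.0 − 71.1)/8.5 = -0.8353; z_E = (4.05 − 4.91)/1.17 = -0.7350; E_B = (-0.8353 − (-0.7350))/√2 = -0.0709.
E_A − E_B = -1.1447 − (-0.0709) = -1.0738 ≈ -1.07.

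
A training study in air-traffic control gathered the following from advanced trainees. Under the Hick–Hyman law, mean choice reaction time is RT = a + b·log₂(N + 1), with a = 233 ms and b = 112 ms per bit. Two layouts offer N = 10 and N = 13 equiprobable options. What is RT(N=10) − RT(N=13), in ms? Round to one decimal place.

RT(10) = 233 + 112·log₂(11) = 233 + 112·3.4594 = 620.4528 ms.
RT(13) = 233 + 112·log₂(14) = 233 + 112·3.8074 = 659.4288 ms.
Difference = 620.4528 − 659.4288 = -38.9760 ≈ -39.0 ms.

-39.0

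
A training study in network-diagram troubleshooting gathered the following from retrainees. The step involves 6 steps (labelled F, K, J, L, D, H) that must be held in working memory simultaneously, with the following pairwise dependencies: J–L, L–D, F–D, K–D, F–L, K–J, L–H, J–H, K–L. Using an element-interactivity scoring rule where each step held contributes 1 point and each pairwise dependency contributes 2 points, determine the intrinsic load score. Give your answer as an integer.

24

Count of steps held simultaneously: 6.
Count of pairwise dependencies listed: 9.
Element contribution: 6 × 1 = 6.
Interaction contribution: 9 × 2 = 18.
Intrinsic load = 6 + 18 = 24.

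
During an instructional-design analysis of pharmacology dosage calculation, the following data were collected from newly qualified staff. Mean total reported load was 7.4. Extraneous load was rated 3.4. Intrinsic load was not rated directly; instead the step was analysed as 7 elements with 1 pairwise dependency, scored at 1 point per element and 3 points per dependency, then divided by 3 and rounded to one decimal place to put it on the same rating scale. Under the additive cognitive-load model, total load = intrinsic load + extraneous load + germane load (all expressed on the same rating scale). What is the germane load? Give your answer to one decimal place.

0.7

Intrinsic (element-interactivity): (7 × 1 + 1 × 3) / 3 = 10 / 3 = 3.3333 → 3.3.
germane load = total − intrinsic − extraneous
             = 7.4 − 3.3 − 3.4 = 0.7.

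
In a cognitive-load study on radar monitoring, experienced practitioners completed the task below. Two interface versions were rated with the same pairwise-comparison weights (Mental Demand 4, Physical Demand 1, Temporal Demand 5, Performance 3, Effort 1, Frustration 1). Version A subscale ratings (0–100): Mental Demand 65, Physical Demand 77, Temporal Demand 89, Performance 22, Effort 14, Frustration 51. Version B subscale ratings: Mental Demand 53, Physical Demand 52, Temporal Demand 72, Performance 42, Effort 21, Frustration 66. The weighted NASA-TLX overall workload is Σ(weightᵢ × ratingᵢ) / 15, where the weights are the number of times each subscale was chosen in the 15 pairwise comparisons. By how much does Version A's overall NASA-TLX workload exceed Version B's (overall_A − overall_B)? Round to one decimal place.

5.1

Version A weighted sum = 4·65 + 1·77 + 5·89 + 3·22 + 1·14 + 1·51 = 260 + 77 + 445 + 66 + 14 + 51 = 913; overall_A = 913/15 = 60.8667.
Version B weighted sum = 4·53 + 1·52 + 5·72 + 3·42 + 1·21 + 1·66 = 212 + 52 + 360 + 126 + 21 + 66 = 837; overall_B = 837/15 = 55.8000.
Difference = 60.8667 − 55.8000 = 5.0667 ≈ 5.1.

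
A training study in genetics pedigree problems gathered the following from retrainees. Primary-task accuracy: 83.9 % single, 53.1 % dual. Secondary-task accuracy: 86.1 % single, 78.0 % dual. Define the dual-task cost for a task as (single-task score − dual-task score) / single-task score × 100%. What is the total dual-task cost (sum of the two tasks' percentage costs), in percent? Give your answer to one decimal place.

Primary cost = (83.9 − 53.1) / 83.9 × 100% = 36.7104%.
Secondary cost = (86.1 − 78.0) / 86.1 × 100% = 9.4077%.
Total = 36.7104% + 9.4077% = 46.1181% ≈ 46.1%.

46.1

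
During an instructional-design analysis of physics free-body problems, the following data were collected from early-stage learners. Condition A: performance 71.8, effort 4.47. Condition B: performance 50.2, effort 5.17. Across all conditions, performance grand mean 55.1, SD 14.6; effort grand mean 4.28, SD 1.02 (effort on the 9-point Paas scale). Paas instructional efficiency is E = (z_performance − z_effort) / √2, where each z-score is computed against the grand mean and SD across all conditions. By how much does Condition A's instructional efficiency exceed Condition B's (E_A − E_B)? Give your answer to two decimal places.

1.53

Condition A: z_P = (71.8 − 55.1)/14.6 = 1.1438; z_E = (4.47 − 4.28)/1.02 = 0.1863; E_A = (1.1438 − 0.1863)/√2 = 0.6771.
Condition B: z_P = (50.2 − 55.1)/14.6 = -0.3356; z_E = (5.17 − 4.28)/1.02 = 0.8725; E_B = (-0.3356 − 0.8725)/√2 = -0.8543.
E_A − E_B = 0.6771 − (-0.8543) = 1.5314 ≈ 1.53.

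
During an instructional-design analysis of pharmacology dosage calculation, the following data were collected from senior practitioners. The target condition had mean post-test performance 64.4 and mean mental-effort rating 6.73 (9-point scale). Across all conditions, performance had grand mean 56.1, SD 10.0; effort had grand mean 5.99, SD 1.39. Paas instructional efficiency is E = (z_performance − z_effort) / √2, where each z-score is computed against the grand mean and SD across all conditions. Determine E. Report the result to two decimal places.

0.21

z_performance = (64.4 − 56.1) / 10.0 = 8.3000 / 10.0 = 0.8300.
z_effort = (6.73 − 5.99) / 1.39 = 0.7400 / 1.39 = 0.5324.
z_P − z_E = 0.8300 − 0.5324 = 0.2976.
E = 0.2976 / √2 = 0.2976 / 1.41421 = 0.2104 ≈ 0.21.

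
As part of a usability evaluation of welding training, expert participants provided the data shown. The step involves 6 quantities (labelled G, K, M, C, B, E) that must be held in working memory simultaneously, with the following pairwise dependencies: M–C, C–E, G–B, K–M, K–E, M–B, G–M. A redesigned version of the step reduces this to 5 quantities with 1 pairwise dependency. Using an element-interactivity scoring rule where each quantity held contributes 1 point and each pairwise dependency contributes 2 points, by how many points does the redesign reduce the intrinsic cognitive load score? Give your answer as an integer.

13

Original: 6 × 1 + 7 × 2 = 6 + 14 = 20.
Redesigned: 5 × 1 + 1 × 2 = 5 + 2 = 7.
Reduction = 20 − 7 = 13.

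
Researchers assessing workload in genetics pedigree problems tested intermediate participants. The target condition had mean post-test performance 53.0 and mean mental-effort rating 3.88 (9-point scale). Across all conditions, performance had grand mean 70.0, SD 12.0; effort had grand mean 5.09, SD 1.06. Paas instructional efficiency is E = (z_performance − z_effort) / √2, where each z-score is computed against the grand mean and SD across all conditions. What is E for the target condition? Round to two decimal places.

-0.19

z_performance = (53.0 − 70.0) / 12.0 = -17.0000 / 12.0 = -1.4167.
z_effort = (3.88 − 5.09) / 1.06 = -1.2100 / 1.06 = -1.1415.
z_P − z_E = -1.4167 − (-1.1415) = -0.2752.
E = -0.2752 / √2 = -0.2752 / 1.41421 = -0.1946 ≈ -0.19.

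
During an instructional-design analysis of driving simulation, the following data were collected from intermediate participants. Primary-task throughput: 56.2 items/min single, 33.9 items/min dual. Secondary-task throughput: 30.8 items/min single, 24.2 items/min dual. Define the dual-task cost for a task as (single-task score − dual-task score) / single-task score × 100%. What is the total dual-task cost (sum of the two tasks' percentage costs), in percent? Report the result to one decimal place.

61.1

Primary cost = (56.2 − 33.9) / 56.2 × 100% = 39.6797%.
Secondary cost = (30.8 − 24.2) / 30.8 × 100% = 21.4286%.
Total = 39.6797% + 21.4286% = 61.1083% ≈ 61.1%.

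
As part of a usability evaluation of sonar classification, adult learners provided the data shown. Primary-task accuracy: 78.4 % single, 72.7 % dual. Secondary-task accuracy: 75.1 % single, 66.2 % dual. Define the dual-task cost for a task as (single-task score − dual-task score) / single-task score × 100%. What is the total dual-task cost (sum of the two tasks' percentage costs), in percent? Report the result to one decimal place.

19.1

Primary cost = (78.4 − 72.7) / 78.4 × 100% = 7.2704%.
Secondary cost = (75.1 − 66.2) / 75.1 × 100% = 11.8509%.
Total = 7.2704% + 11.8509% = 19.1213% ≈ 19.1%.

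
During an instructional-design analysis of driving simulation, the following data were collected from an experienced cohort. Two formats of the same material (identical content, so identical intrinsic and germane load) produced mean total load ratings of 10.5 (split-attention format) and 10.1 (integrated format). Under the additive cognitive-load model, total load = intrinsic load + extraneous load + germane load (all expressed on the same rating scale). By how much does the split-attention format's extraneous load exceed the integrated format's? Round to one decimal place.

0.4

Intrinsic and germane load are equal across formats, so the difference in total load equals the difference in extraneous load.
Extraneous-load difference = 10.5 − 10.1 = 0.4.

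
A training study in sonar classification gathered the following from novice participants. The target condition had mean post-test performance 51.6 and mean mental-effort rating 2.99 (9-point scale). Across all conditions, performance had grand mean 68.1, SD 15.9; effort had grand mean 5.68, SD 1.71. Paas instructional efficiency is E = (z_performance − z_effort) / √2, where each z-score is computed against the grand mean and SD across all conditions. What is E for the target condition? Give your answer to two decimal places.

0.38

z_performance = (51.6 − 68.1) / 15.9 = -16.5000 / 15.9 = -1.0377.
z_effort = (2.99 − 5.68) / 1.71 = -2.6900 / 1.71 = -1.5731.
z_P − z_E = -1.0377 − (-1.5731) = 0.5354.
E = 0.5354 / √2 = 0.5354 / 1.41421 = 0.3786 ≈ 0.38.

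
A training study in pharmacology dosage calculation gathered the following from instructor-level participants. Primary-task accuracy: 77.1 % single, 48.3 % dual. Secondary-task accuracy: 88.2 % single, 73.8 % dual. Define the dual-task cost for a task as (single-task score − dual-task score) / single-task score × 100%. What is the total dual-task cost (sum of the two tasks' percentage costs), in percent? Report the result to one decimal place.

Primary cost = (77.1 − 48.3) / 77.1 × 100% = 37.3541%.
Secondary cost = (88.2 − 73.8) / 88.2 × 100% = 16.3265%.
Total = 37.3541% + 16.3265% = 53.6806% ≈ 53.7%.

53.7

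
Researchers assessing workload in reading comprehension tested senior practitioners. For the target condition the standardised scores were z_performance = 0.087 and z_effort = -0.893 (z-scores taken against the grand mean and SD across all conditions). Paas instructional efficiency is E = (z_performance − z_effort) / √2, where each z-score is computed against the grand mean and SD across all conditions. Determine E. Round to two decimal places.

z_P − z_E = 0.087 − (-0.893) = 0.9800.
E = 0.9800 / √2 = 0.9800 / 1.41421 = 0.6930 ≈ 0.69.

0.69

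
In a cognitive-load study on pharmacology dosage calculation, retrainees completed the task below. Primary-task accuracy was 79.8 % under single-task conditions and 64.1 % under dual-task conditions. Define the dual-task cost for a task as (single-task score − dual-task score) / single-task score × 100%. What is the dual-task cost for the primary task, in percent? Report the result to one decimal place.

19.7

Cost = (79.8 − 64.1) / 79.8 × 100%
     = 15.7000 / 79.8 × 100% = 19.6742%.
≈ 19.7%.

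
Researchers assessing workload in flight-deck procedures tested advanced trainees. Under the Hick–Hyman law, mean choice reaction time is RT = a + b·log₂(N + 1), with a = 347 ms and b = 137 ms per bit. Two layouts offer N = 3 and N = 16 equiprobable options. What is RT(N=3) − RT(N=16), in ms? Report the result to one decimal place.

-286.0

RT(3) = 347 + 137·log₂(4) = 347 + 137·2.0000 = 621.0000 ms.
RT(16) = 347 + 137·log₂(17) = 347 + 137·4.0875 = 906.9875 ms.
Difference = 621.0000 − 906.9875 = -285.9875 ≈ -286.0 ms.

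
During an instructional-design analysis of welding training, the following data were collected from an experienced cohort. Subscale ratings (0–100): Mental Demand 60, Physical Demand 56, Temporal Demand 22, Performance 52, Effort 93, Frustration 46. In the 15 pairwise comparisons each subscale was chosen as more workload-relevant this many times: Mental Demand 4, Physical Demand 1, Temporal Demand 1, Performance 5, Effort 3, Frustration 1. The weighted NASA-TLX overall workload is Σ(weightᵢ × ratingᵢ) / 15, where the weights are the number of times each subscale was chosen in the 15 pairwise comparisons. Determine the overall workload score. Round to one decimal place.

60.2

The tallies are the weights (they sum to 15).
Weighted sum = 4·60 + 1·56 + 1·22 + 5·52 + 3·93 + 1·46
            = 240 + 56 + 22 + 260 + 279 + 46 = 903.
Overall workload = 903 / 15 = 60.2000 ≈ 60.2.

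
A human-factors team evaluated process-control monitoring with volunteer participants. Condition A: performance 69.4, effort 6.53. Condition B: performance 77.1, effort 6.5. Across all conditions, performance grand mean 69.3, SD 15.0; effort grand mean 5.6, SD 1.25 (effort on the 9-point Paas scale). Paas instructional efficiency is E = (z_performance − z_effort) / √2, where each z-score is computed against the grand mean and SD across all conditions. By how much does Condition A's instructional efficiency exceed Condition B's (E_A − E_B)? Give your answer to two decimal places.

-0.38

Condition A: z_P = (69.4 − 69.3)/15.0 = 0.0067; z_E = (6.53 − 5.6)/1.25 = 0.7440; E_A = (0.0067 − 0.7440)/√2 = -0.5213.
Condition B: z_P = (77.1 − 69.3)/15.0 = 0.5200; z_E = (6.5 − 5.6)/1.25 = 0.7200; E_B = (0.5200 − 0.7200)/√2 = -0.1414.
E_A − E_B = -0.5213 − (-0.1414) = -0.3799 ≈ -0.38.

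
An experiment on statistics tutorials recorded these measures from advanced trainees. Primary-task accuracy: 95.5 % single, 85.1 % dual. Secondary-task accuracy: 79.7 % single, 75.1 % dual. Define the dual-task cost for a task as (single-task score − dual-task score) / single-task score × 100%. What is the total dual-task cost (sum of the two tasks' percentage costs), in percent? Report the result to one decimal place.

Primary cost = (95.5 − 85.1) / 95.5 × 100% = 10.8901%.
Secondary cost = (79.7 − 75.1) / 79.7 × 100% = 5.7716%.
Total = 10.8901% + 5.7716% = 16.6617% ≈ 16.7%.

16.7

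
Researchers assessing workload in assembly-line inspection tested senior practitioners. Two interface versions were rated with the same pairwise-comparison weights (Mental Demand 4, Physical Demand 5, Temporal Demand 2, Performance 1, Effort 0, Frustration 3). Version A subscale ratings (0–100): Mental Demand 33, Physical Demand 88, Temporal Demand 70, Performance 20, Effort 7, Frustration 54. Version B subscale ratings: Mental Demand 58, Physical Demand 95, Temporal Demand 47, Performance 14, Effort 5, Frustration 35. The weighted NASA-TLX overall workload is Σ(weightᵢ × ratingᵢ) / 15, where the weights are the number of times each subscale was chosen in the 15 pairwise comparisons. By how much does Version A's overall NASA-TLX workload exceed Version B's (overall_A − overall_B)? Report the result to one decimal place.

-1.7

Version A weighted sum = 4·33 + 5·88 + 2·70 + 1·20 + 0·7 + 3·54 = 132 + 440 + 140 + 20 + 0 + 162 = 894; overall_A = 894/15 = 59.6000.
Version B weighted sum = 4·58 + 5·95 + 2·47 + 1·14 + 0·5 + 3·35 = 232 + 475 + 94 + 14 + 0 + 105 = 920; overall_B = 920/15 = 61.3333.
Difference = 59.6000 − 61.3333 = -1.7333 ≈ -1.7.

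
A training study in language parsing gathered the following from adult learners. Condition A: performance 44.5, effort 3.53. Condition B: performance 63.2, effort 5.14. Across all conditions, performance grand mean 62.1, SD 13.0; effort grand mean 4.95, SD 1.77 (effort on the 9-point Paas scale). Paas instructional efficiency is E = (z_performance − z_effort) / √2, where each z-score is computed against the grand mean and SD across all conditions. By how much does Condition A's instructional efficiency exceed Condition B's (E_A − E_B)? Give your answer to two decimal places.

-0.37

Condition A: z_P = (44.5 − 62.1)/13.0 = -1.3538; z_E = (3.53 − 4.95)/1.77 = -0.8023; E_A = (-1.3538 − (-0.8023))/√2 = -0.3900.
Condition B: z_P = (63.2 − 62.1)/13.0 = 0.0846; z_E = (5.14 − 4.95)/1.77 = 0.1073; E_B = (0.0846 − 0.1073)/√2 = -0.0161.
E_A − E_B = -0.3900 − (-0.0161) = -0.3739 ≈ -0.37.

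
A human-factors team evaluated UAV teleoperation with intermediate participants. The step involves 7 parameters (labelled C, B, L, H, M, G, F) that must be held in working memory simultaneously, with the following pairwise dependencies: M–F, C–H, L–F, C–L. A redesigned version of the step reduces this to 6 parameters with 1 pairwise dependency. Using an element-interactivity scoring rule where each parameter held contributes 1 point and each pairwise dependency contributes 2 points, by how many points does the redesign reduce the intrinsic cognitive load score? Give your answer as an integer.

7

Original: 7 × 1 + 4 × 2 = 7 + 8 = 15.
Redesigned: 6 × 1 + 1 × 2 = 6 + 2 = 8.
Reduction = 15 − 8 = 7.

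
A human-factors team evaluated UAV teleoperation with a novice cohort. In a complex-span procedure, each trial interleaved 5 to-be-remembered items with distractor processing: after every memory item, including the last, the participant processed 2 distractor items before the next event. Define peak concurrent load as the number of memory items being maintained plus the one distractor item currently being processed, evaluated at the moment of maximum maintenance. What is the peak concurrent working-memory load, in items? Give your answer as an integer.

6

Maintenance is greatest during the distractor(s) after memory item 5: all 5 memory items are being held.
One distractor item is concurrently being processed.
Peak concurrent load = 5 + 1 = 6 items.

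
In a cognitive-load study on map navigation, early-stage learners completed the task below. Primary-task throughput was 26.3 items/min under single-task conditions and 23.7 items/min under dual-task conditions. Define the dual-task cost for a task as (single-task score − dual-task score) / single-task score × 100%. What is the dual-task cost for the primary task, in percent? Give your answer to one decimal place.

9.9

Cost = (26.3 − 23.7) / 26.3 × 100%
     = 2.6000 / 26.3 × 100% = 9.8859%.
≈ 9.9%.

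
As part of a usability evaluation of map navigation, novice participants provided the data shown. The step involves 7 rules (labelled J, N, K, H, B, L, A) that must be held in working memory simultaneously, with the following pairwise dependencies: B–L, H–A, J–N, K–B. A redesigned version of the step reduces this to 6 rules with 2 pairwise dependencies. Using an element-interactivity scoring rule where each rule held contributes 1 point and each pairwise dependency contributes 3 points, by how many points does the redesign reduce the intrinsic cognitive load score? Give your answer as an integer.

Original: 7 × 1 + 4 × 3 = 7 + 12 = 19.
Redesigned: 6 × 1 + 2 × 3 = 6 + 6 = 12.
Reduction = 19 − 12 = 7.

7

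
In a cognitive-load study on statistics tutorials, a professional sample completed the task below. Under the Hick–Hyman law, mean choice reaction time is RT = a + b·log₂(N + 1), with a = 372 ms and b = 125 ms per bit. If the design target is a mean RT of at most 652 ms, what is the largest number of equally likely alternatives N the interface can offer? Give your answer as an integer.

3

Set 372 + 125·log₂(N + 1) ≤ 652.
log₂(N + 1) ≤ (652 − 372) / 125 = 2.2400.
N + 1 ≤ 2^2.2400 = 4.7240.
N ≤ 3.7240, so the largest integer N is 3.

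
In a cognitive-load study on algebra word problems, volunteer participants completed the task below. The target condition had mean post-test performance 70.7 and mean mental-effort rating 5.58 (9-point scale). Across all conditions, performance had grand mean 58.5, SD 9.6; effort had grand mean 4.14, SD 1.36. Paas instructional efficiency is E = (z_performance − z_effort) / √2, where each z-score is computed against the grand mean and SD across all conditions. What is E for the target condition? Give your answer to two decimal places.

z_performance = (70.7 − 58.5) / 9.6 = 12.2000 / 9.6 = 1.2708.
z_effort = (5.58 − 4.14) / 1.36 = 1.4400 / 1.36 = 1.0588.
z_P − z_E = 1.2708 − 1.0588 = 0.2120.
E = 0.2120 / √2 = 0.2120 / 1.41421 = 0.1499 ≈ 0.15.

0.15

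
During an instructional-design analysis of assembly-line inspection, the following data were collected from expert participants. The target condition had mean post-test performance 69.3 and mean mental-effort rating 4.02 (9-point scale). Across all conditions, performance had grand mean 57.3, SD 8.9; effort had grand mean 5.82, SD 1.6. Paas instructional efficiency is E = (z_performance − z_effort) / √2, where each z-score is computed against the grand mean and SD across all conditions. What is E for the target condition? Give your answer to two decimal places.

z_performance = (69.3 − 57.3) / 8.9 = 12.0000 / 8.9 = 1.3483.
z_effort = (4.02 − 5.82) / 1.6 = -1.8000 / 1.6 = -1.1250.
z_P − z_E = 1.3483 − (-1.1250) = 2.4733.
E = 2.4733 / √2 = 2.4733 / 1.41421 = 1.7489 ≈ 1.75.

1.75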